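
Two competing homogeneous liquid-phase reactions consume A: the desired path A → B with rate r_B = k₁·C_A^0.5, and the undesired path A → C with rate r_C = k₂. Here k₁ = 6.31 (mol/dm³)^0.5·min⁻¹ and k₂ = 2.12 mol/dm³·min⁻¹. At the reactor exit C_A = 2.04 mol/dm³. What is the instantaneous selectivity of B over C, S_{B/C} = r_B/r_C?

S_{B/C} = r_B/r_C = (k₁·C_A^0.5)/(k₂) = (k₁/k₂)·C_A^0.5.
= (6.31×2.040^0.5) / (2.12) = 9.012/2.120 = 4.25.
Since the desired path is higher order in A, keeping C_A high (PFR or concentrated feed) favours B.

4.25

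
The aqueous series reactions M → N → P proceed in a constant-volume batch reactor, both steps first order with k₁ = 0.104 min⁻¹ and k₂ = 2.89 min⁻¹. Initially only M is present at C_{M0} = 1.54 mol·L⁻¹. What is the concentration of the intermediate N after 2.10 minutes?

The intermediate concentration in a first-order A→B→C sequence is C_N = k₁C_{M0}(e^(−k₁t) − e^(−k₂t))/(k₂−k₁).
e^(−k₁t) = e^(−0.104×2.10) = e^(−0.2184) = 0.8038; e^(−k₂t) = e^(−6.069) = 0.002313.
C_N = 0.104×1.54/(2.89−0.104) × (0.8038−0.002313) = 0.05749×0.8015 = 0.04608 mol·L⁻¹.

0.0461 mol·L⁻¹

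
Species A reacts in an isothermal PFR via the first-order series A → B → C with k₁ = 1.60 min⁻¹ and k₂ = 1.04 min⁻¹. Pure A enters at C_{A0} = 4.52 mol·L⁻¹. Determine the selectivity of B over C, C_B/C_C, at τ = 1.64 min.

0.507

For first-order series with pure A initially, C_B(τ) = k₁C_{A0}/(k₂−k₁)·(e^(−k₁τ) − e^(−k₂τ)).
e^(−k₁τ) = e^(−1.60×1.64) = e^(−2.624) = 0.07251; e^(−k₂τ) = e^(−1.706) = 0.1817.
C_B = 1.60×4.52/(1.04−1.60) × (0.07251−0.1817) = (-12.91)×(-0.1092) = 1.410 mol·L⁻¹.
C_A = C_{A0}e^(−k₁τ) = 0.3278 mol·L⁻¹, so C_C = C_{A0}−C_A−C_B = 2.783 mol·L⁻¹; C_B/C_C = 0.507.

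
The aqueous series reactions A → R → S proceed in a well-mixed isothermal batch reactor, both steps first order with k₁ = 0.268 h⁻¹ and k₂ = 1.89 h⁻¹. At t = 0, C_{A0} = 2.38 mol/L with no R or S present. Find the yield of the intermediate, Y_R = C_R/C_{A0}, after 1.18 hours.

0.103

The intermediate concentration in a first-order A→B→C sequence is C_R = k₁C_{A0}(e^(−k₁t) − e^(−k₂t))/(k₂−k₁).
e^(−k₁t) = e^(−0.268×1.18) = e^(−0.3162) = 0.7289; e^(−k₂t) = e^(−2.230) = 0.1075.
C_R = 0.268×2.38/(1.89−0.268) × (0.7289−0.1075) = 0.3932×0.6214 = 0.2444 mol/L.
Y_R = C_R/C_{A0} = 0.2444/2.38 = 0.103.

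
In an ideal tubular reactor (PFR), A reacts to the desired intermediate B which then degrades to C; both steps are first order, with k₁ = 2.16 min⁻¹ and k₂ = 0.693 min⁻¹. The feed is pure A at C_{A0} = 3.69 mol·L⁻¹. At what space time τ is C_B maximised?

0.775 min

Setting dC_B/dτ = 0 gives τ_opt = ln(k₂/k₁)/(k₂−k₁).
= ln(0.693/2.16)/(0.693−2.16) = ln(0.3208)/-1.467 = -1.137/-1.467 = 0.775 min.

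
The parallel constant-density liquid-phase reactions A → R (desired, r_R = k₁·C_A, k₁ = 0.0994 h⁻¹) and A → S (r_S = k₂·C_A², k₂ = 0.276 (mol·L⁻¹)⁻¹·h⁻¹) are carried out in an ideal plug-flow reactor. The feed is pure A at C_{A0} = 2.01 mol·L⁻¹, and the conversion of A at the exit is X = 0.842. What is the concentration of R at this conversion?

C_A = C_{A0}(1−X) = 0.3176 mol·L⁻¹.
Along a PFR/batch, dC_R/dC_A = −r_R/(r_R+r_S) = −k₁/(k₁+k₂·C_A).
Integrating from C_{A0} to C_A: C_R = (0.0994/0.276)·ln[(0.0994+0.276·2.01)/(0.0994+0.276·0.318)] = 0.3601·ln(0.6542/0.1871) = 0.4509 mol·L⁻¹.

0.451 mol·L⁻¹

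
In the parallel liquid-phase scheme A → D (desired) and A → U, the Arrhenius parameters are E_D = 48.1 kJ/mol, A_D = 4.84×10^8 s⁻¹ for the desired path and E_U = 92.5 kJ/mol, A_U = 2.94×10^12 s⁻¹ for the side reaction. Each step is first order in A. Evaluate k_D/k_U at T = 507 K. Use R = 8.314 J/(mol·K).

6.18

With equal orders, S_{D/U} = k_D/k_U = (A_D/A_U)·exp[(E_U−E_D)/(RT)].
(E_U−E_D)/(RT) = (92.5−48.1)×10³/(8.314×507) = 44400/4215 = 10.53.
k_D/k_U = (4.84×10^8/2.94×10^12)·exp(10.53) = 1.646×10^-4 × 37546 = 6.18.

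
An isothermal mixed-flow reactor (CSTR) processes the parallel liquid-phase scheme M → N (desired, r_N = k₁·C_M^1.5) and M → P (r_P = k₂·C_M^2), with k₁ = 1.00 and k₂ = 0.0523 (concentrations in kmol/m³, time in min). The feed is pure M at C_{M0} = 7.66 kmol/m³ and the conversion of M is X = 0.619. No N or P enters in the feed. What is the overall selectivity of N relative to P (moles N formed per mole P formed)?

Exit C_M = C_{M0}(1−X) = 7.66×0.381 = 2.918 kmol/m³.
A CSTR operates uniformly at the exit composition, giving r_N = 4.986 and r_P = 0.4455 (each k·C_M^n at C_M = 2.918).
Overall selectivity = C_N/C_P = r_Nτ/(r_Pτ) = r_N/r_P = 11.2.

11.2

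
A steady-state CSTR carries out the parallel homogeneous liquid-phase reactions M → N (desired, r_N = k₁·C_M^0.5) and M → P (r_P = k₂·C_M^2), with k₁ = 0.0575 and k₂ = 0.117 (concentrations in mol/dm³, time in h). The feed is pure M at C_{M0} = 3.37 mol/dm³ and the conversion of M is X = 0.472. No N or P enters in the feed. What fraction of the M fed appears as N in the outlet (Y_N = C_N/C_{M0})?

0.0810

Exit C_M = C_{M0}(1−X) = 3.37×0.528 = 1.779 mol/dm³.
In a CSTR the entire volume is at exit conditions, so r_N = 0.0575×1.779^0.5 = 0.07670 and r_P = 0.117×1.779^2 = 0.3704.
Fraction of consumed M going to N: r_N/(r_N+r_P) = 0.1715.
C_N = 0.1715·C_{M0}·X = 0.1715×3.37×0.472 = 0.273 mol/dm³; Y_N = C_N/C_{M0} = 0.0810.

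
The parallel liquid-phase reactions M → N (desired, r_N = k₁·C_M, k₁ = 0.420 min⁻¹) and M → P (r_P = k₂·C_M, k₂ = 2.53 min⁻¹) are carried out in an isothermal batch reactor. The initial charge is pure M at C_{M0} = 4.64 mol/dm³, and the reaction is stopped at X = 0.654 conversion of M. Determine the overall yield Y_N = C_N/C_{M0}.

C_M = C_{M0}(1−X) = 1.605 mol/dm³.
Both paths are first order in M, so the instantaneous fraction to N is constant: dC_N/d(−C_M) = k₁/(k₁+k₂) = 0.1424.
C_N = 0.1424·(C_{M0}−C_M) = 0.1424×3.035 = 0.432 mol/dm³.
Y_N = C_N/C_{M0} = 0.4320/4.64 = 0.0931.

0.0931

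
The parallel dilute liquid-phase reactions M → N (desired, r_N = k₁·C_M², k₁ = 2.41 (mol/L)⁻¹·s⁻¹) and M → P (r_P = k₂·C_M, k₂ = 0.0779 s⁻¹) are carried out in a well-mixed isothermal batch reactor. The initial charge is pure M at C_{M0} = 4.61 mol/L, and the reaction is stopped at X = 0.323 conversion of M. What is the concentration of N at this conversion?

C_M = C_{M0}(1−X) = 3.121 mol/L.
Along a PFR/batch, dC_P/dC_M = −r_P/(r_N+r_P) = −k₂/(k₂+k₁·C_M).
Integrating from C_{M0} to C_M: C_P = (0.0779/2.41)·ln[(0.0779+2.41·4.61)/(0.0779+2.41·3.12)] = 0.03232·ln(11.19/7.599) = 0.01250 mol/L.
Then C_N = (C_{M0}−C_M) − C_P = 1.489 − 0.01250 = 1.477 mol/L.

1.48 mol/L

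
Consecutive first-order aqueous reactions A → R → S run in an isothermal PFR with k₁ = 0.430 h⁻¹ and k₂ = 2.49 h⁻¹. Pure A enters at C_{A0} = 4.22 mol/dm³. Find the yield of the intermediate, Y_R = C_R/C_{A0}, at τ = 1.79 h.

For first-order series with pure A initially, C_R(τ) = k₁C_{A0}/(k₂−k₁)·(e^(−k₁τ) − e^(−k₂τ)).
e^(−k₁τ) = e^(−0.430×1.79) = e^(−0.7697) = 0.4632; e^(−k₂τ) = e^(−4.457) = 0.01160.
C_R = 0.430×4.22/(2.49−0.430) × (0.4632−0.01160) = 0.8809×0.4516 = 0.3978 mol/dm³.
Y_R = C_R/C_{A0} = 0.3978/4.22 = 0.0943.

0.0943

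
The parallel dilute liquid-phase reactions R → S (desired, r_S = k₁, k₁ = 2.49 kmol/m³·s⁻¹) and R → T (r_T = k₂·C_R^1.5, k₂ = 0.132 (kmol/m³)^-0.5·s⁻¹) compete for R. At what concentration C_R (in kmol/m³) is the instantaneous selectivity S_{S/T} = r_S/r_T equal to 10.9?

1.44 kmol/m³

S_{S/T} = (k₁/k₂)·C_R^-1.5 ⇒ C_R = (S·k₂/k₁)^(1/(-1.5)).
= (10.9×0.132/2.49)^(-0.6667) = (0.5778)^(-0.6667) = 1.44 kmol/m³.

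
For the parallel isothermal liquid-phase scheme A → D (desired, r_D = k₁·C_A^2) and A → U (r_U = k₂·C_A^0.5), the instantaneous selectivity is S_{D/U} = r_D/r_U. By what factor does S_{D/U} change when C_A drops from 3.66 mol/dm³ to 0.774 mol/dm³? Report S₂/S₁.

0.0973

S_{D/U} = (k₁/k₂)·C_A^1.5, so S₂/S₁ = (C_{A,2}/C_{A,1})^1.5.
= (0.774/3.66)^1.5 = (0.2115)^1.5 = 0.0973.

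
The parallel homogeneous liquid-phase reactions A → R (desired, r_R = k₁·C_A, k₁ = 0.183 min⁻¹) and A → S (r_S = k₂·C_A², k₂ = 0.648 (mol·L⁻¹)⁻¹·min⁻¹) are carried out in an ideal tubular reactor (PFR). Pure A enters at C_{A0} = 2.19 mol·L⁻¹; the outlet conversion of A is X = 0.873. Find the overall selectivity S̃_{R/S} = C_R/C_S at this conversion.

0.281

C_A = C_{A0}(1−X) = 0.2781 mol·L⁻¹.
Along a PFR/batch, dC_R/dC_A = −r_R/(r_R+r_S) = −k₁/(k₁+k₂·C_A).
Integrating from C_{A0} to C_A: C_R = (0.183/0.648)·ln[(0.183+0.648·2.19)/(0.183+0.648·0.278)] = 0.2824·ln(1.602/0.3632) = 0.4191 mol·L⁻¹.
C_S = (C_{A0}−C_A)−C_R = 1.493 mol·L⁻¹; S̃_{R/S} = 0.4191/1.493 = 0.281.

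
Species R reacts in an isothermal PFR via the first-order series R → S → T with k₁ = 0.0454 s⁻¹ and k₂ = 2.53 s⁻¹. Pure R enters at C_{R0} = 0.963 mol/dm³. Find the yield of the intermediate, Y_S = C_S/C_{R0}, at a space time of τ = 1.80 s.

0.0166

For first-order series with pure R initially, C_S(τ) = k₁C_{R0}/(k₂−k₁)·(e^(−k₁τ) − e^(−k₂τ)).
e^(−k₁τ) = e^(−0.0454×1.80) = e^(−0.08172) = 0.9215; e^(−k₂τ) = e^(−4.554) = 0.01053.
C_S = 0.0454×0.963/(2.53−0.0454) × (0.9215−0.01053) = 0.01760×0.9110 = 0.01603 mol/dm³.
Y_S = C_S/C_{R0} = 0.01603/0.963 = 0.0166.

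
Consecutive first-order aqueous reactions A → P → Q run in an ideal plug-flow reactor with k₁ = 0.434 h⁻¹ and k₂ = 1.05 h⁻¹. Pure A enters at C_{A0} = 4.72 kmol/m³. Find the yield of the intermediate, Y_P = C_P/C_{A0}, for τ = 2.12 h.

0.205

For first-order series with pure A initially, C_P(τ) = k₁C_{A0}/(k₂−k₁)·(e^(−k₁τ) − e^(−k₂τ)).
e^(−k₁τ) = e^(−0.434×2.12) = e^(−0.9201) = 0.3985; e^(−k₂τ) = e^(−2.226) = 0.1080.
C_P = 0.434×4.72/(1.05−0.434) × (0.3985−0.1080) = 3.325×0.2905 = 0.9661 kmol/m³.
Y_P = C_P/C_{A0} = 0.9661/4.72 = 0.205.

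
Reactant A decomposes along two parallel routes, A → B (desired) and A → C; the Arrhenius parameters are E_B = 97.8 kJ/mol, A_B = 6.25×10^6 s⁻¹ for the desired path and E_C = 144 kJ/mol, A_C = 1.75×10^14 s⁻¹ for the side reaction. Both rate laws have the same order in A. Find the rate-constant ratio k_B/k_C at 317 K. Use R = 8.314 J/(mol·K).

1.47

Since both paths have the same order in A, the concentration cancels and S_{B/C} = k_B/k_C = (A_B/A_C)·exp[(E_C−E_B)/(RT)].
(E_C−E_B)/(RT) = (144−97.8)×10³/(8.314×317) = 46200/2636 = 17.53.
k_B/k_C = (6.25×10^6/1.75×10^14)·exp(17.53) = 3.571×10^-8 × 4.102×10^7 = 1.47.
Since E_B < E_C, lowering the temperature improves selectivity toward B.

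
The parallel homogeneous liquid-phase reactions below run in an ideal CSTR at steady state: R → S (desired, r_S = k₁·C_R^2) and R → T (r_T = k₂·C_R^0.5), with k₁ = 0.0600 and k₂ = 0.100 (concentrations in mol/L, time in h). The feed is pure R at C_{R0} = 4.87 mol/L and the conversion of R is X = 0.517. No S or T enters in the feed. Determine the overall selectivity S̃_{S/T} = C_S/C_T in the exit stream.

2.16

Exit C_R = C_{R0}(1−X) = 4.87×0.483 = 2.352 mol/L.
Rates in a CSTR are evaluated at the outlet concentration: r_S = 0.0600×2.352^2 = 0.3320, r_T = 0.100×2.352^0.5 = 0.1534.
Overall selectivity = C_S/C_T = r_Sτ/(r_Tτ) = r_S/r_T = 2.16.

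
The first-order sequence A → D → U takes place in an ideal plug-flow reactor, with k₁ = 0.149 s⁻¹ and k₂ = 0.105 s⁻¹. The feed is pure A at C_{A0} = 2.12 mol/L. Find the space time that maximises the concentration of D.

7.95 s

Setting dC_D/dτ = 0 gives τ_opt = ln(k₂/k₁)/(k₂−k₁).
= ln(0.105/0.149)/(0.105−0.149) = ln(0.7047)/-0.04400 = -0.3500/-0.04400 = 7.95 s.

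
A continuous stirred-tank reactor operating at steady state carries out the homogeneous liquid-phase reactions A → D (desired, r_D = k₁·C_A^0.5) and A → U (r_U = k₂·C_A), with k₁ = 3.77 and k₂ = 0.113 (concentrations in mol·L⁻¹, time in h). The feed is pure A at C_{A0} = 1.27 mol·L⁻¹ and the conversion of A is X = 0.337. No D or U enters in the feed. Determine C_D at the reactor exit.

Exit C_A = C_{A0}(1−X) = 1.27×0.663 = 0.8420 mol·L⁻¹.
In a CSTR the entire volume is at exit conditions, so r_D = 3.77×0.8420^0.5 = 3.459 and r_U = 0.113×0.8420 = 0.09515.
Fraction of consumed A going to D: r_D/(r_D+r_U) = 0.9732.
C_D = 0.9732·C_{A0}·X = 0.9732×1.27×0.337 = 0.417 mol·L⁻¹.

0.417 mol·L⁻¹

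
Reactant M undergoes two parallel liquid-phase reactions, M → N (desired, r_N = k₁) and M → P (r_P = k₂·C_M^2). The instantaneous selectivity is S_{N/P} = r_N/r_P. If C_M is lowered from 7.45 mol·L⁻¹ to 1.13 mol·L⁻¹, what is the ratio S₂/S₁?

S_{N/P} = (k₁/k₂)·C_M^-2, so S₂/S₁ = (C_{M,2}/C_{M,1})^-2.
= (1.13/7.45)^(-2) = (0.1517)^(-2) = 43.5.

43.5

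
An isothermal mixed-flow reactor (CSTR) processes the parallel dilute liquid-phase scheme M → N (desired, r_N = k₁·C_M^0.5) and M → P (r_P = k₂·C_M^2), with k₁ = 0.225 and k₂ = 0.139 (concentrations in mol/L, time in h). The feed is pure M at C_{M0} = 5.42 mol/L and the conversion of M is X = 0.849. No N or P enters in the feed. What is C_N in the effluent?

Exit C_M = C_{M0}(1−X) = 5.42×0.151 = 0.8184 mol/L.
In a CSTR the entire volume is at exit conditions, so r_N = 0.225×0.8184^0.5 = 0.2035 and r_P = 0.139×0.8184^2 = 0.09310.
Fraction of consumed M going to N: r_N/(r_N+r_P) = 0.6862.
C_N = 0.6862·C_{M0}·X = 0.6862×5.42×0.849 = 3.16 mol/L.

3.16 mol/L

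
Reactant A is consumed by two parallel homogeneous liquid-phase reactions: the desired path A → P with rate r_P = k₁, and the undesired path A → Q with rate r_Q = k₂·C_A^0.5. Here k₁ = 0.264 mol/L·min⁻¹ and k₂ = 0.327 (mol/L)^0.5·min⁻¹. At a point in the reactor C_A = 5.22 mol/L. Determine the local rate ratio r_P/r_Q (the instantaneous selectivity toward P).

0.353

S_{P/Q} = r_P/r_Q = (k₁)/(k₂·C_A^0.5) = (k₁/k₂)·C_A^-0.5.
= (0.264) / (0.327×5.220^0.5) = 0.2640/0.7471 = 0.353.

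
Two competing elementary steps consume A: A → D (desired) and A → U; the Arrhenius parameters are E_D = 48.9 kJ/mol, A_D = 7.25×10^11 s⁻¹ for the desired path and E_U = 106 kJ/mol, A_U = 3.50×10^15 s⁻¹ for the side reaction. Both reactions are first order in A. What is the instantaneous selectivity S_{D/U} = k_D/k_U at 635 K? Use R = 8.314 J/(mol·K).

Since both paths have the same order in A, the concentration cancels and S_{D/U} = k_D/k_U = (A_D/A_U)·exp[(E_U−E_D)/(RT)].
(E_U−E_D)/(RT) = (106−48.9)×10³/(8.314×635) = 57100/5279 = 10.82.
k_D/k_U = (7.25×10^11/3.50×10^15)·exp(10.82) = 2.071×10^-4 × 49794 = 10.3.

10.3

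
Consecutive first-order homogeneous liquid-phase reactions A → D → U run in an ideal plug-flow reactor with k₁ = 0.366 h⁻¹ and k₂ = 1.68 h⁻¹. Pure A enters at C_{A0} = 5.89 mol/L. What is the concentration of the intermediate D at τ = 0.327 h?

0.508 mol/L

For first-order series with pure A initially, C_D(τ) = k₁C_{A0}/(k₂−k₁)·(e^(−k₁τ) − e^(−k₂τ)).
e^(−k₁τ) = e^(−0.366×0.327) = e^(−0.1197) = 0.8872; e^(−k₂τ) = e^(−0.5494) = 0.5773.
C_D = 0.366×5.89/(1.68−0.366) × (0.8872−0.5773) = 1.641×0.3099 = 0.5084 mol/L.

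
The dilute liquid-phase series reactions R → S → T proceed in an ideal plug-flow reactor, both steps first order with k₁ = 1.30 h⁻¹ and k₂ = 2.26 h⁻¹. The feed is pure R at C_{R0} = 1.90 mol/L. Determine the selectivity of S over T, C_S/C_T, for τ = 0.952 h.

The intermediate concentration in a first-order A→B→C sequence is C_S = k₁C_{R0}(e^(−k₁τ) − e^(−k₂τ))/(k₂−k₁).
e^(−k₁τ) = e^(−1.30×0.952) = e^(−1.238) = 0.2901; e^(−k₂τ) = e^(−2.152) = 0.1163.
C_S = 1.30×1.90/(2.26−1.30) × (0.2901−0.1163) = 2.573×0.1738 = 0.4471 mol/L.
C_R = C_{R0}e^(−k₁τ) = 0.5512 mol/L, so C_T = C_{R0}−C_R−C_S = 0.9017 mol/L; C_S/C_T = 0.496.

0.496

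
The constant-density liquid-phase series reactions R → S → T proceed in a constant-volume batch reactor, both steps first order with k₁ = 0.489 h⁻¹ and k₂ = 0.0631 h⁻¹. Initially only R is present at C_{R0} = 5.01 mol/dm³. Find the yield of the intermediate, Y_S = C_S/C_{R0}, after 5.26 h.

0.736

Solving the coupled first-order balances gives C_S(t) = [k₁/(k₂−k₁)]·C_{R0}·(e^(−k₁t) − e^(−k₂t)).
e^(−k₁t) = e^(−0.489×5.26) = e^(−2.572) = 0.07637; e^(−k₂t) = e^(−0.3319) = 0.7176.
C_S = 0.489×5.01/(0.0631−0.489) × (0.07637−0.7176) = (-5.752)×(-0.6412) = 3.688 mol/dm³.
Y_S = C_S/C_{R0} = 3.688/5.01 = 0.736.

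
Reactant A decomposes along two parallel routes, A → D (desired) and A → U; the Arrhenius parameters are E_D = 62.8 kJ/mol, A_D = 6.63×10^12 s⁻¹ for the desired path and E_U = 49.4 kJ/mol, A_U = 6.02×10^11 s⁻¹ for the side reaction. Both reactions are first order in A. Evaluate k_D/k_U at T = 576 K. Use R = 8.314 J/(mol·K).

0.671

With equal orders, S_{D/U} = k_D/k_U = (A_D/A_U)·exp[(E_U−E_D)/(RT)].
(E_U−E_D)/(RT) = (49.4−62.8)×10³/(8.314×576) = -13400/4789 = -2.798.
k_D/k_U = (6.63×10^12/6.02×10^11)·exp(-2.798) = 11.01 × 0.06092 = 0.671.
Since E_D > E_U, raising the temperature improves selectivity toward D.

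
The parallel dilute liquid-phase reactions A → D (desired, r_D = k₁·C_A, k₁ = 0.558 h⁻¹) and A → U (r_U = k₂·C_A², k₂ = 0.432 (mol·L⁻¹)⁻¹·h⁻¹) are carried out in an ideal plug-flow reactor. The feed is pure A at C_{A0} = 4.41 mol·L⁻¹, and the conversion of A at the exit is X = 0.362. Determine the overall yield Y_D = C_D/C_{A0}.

0.0962

C_A = C_{A0}(1−X) = 2.814 mol·L⁻¹.
Along a PFR/batch, dC_D/dC_A = −r_D/(r_D+r_U) = −k₁/(k₁+k₂·C_A).
Integrating from C_{A0} to C_A: C_D = (0.558/0.432)·ln[(0.558+0.432·4.41)/(0.558+0.432·2.81)] = 1.292·ln(2.463/1.773) = 0.4243 mol·L⁻¹.
Y_D = C_D/C_{A0} = 0.4243/4.41 = 0.0962.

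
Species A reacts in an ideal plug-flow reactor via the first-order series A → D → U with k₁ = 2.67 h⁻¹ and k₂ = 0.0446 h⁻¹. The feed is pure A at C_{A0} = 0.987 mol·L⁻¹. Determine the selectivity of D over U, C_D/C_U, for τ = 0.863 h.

38.0

Solving the coupled first-order balances gives C_D(τ) = [k₁/(k₂−k₁)]·C_{A0}·(e^(−k₁τ) − e^(−k₂τ)).
e^(−k₁τ) = e^(−2.67×0.863) = e^(−2.304) = 0.09984; e^(−k₂τ) = e^(−0.03849) = 0.9622.
C_D = 2.67×0.987/(0.0446−2.67) × (0.09984−0.9622) = (-1.004)×(-0.8624) = 0.8657 mol·L⁻¹.
C_A = C_{A0}e^(−k₁τ) = 0.09854 mol·L⁻¹, so C_U = C_{A0}−C_A−C_D = 0.02281 mol·L⁻¹; C_D/C_U = 38.0.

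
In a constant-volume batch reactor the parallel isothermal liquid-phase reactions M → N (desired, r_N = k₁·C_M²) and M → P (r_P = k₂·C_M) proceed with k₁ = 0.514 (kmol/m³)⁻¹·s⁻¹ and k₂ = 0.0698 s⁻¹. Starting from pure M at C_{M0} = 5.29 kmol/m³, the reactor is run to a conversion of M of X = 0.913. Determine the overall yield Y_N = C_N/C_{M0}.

0.856

C_M = C_{M0}(1−X) = 0.4602 kmol/m³.
Along a PFR/batch, dC_P/dC_M = −r_P/(r_N+r_P) = −k₂/(k₂+k₁·C_M).
Integrating from C_{M0} to C_M: C_P = (0.0698/0.514)·ln[(0.0698+0.514·5.29)/(0.0698+0.514·0.460)] = 0.1358·ln(2.789/0.3064) = 0.2999 kmol/m³.
Then C_N = (C_{M0}−C_M) − C_P = 4.830 − 0.2999 = 4.530 kmol/m³.
Y_N = C_N/C_{M0} = 4.530/5.29 = 0.856.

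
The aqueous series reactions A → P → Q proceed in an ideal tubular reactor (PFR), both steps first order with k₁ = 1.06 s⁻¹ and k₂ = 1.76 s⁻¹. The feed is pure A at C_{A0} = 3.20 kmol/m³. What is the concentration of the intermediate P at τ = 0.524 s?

0.854 kmol/m³

The intermediate concentration in a first-order A→B→C sequence is C_P = k₁C_{A0}(e^(−k₁τ) − e^(−k₂τ))/(k₂−k₁).
e^(−k₁τ) = e^(−1.06×0.524) = e^(−0.5554) = 0.5738; e^(−k₂τ) = e^(−0.9222) = 0.3976.
C_P = 1.06×3.20/(1.76−1.06) × (0.5738−0.3976) = 4.846×0.1762 = 0.8538 kmol/m³.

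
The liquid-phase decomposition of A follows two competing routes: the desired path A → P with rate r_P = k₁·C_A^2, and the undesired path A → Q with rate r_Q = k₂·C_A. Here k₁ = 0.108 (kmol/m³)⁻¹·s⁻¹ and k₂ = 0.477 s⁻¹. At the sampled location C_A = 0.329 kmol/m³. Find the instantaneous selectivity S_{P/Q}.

0.0745

S_{P/Q} = r_P/r_Q = (k₁·C_A^2)/(k₂·C_A) = (k₁/k₂)·C_A.
= (0.108×0.3290^2) / (0.477×0.3290) = 0.01169/0.1569 = 0.0745.
Since the desired path is higher order in A, keeping C_A high (PFR or concentrated feed) favours P.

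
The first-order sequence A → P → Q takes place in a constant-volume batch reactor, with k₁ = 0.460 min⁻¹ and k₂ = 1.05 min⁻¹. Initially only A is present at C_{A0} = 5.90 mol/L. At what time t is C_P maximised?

For first-order series the maximum of C_P occurs at t_opt = ln(k₂/k₁)/(k₂−k₁).
= ln(1.05/0.460)/(1.05−0.460) = ln(2.283)/0.5900 = 0.8253/0.5900 = 1.40 min.

1.40 min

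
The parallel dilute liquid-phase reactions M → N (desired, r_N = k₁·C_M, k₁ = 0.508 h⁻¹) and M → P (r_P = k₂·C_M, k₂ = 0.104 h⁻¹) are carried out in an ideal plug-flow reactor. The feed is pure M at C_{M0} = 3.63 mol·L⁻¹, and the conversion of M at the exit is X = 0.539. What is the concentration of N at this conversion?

C_M = C_{M0}(1−X) = 1.673 mol·L⁻¹.
Both paths are first order in M, so the instantaneous fraction to N is constant: dC_N/d(−C_M) = k₁/(k₁+k₂) = 0.8301.
C_N = 0.8301·(C_{M0}−C_M) = 0.8301×1.957 = 1.62 mol·L⁻¹.

1.62 mol·L⁻¹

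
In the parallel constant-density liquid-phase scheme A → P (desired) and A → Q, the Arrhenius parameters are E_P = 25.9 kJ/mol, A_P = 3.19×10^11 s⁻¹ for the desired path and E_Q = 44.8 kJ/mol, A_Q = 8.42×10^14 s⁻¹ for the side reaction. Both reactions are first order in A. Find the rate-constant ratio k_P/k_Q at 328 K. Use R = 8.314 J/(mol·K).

Since both paths have the same order in A, the concentration cancels and S_{P/Q} = k_P/k_Q = (A_P/A_Q)·exp[(E_Q−E_P)/(RT)].
(E_Q−E_P)/(RT) = (44.8−25.9)×10³/(8.314×328) = 18900/2727 = 6.931.
k_P/k_Q = (3.19×10^11/8.42×10^14)·exp(6.931) = 3.789×10^-4 × 1023 = 0.388.

0.388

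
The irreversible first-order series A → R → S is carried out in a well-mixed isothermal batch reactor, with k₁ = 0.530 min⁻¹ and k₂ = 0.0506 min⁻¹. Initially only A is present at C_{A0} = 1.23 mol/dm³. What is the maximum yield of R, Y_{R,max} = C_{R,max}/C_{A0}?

For a first-order series the maximum intermediate yield is C_{R,max}/C_{A0} = (k₁/k₂)^[k₂/(k₂−k₁)].
= (0.530/0.0506)^(0.0506/(0.0506−0.530)) = (10.47)^(-0.1055) = 0.7804.

0.780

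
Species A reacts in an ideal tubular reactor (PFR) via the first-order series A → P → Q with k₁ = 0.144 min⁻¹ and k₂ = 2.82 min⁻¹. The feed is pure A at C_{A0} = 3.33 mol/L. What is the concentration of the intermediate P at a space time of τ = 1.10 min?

Solving the coupled first-order balances gives C_P(τ) = [k₁/(k₂−k₁)]·C_{A0}·(e^(−k₁τ) − e^(−k₂τ)).
e^(−k₁τ) = e^(−0.144×1.10) = e^(−0.1584) = 0.8535; e^(−k₂τ) = e^(−3.102) = 0.04496.
C_P = 0.144×3.33/(2.82−0.144) × (0.8535−0.04496) = 0.1792×0.8085 = 0.1449 mol/L.

0.145 mol/L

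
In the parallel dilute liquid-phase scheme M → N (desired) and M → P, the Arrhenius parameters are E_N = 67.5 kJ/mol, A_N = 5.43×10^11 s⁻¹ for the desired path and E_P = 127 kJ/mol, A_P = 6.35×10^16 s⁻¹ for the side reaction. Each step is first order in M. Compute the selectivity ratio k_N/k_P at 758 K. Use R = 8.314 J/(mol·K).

0.108

Since both paths have the same order in M, the concentration cancels and S_{N/P} = k_N/k_P = (A_N/A_P)·exp[(E_P−E_N)/(RT)].
(E_P−E_N)/(RT) = (127−67.5)×10³/(8.314×758) = 59500/6302 = 9.441.
k_N/k_P = (5.43×10^11/6.35×10^16)·exp(9.441) = 8.551×10^-6 × 12600 = 0.108.
Since E_N < E_P, lowering the temperature improves selectivity toward N.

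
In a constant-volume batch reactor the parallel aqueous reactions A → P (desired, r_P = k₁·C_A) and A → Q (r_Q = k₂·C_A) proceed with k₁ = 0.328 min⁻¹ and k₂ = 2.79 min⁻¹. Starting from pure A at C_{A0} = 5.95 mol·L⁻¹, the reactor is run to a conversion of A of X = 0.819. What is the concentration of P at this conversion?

C_A = C_{A0}(1−X) = 1.077 mol·L⁻¹.
Both paths are first order in A, so the instantaneous fraction to P is constant: dC_P/d(−C_A) = k₁/(k₁+k₂) = 0.1052.
C_P = 0.1052·(C_{A0}−C_A) = 0.1052×4.873 = 0.513 mol·L⁻¹.

0.513 mol·L⁻¹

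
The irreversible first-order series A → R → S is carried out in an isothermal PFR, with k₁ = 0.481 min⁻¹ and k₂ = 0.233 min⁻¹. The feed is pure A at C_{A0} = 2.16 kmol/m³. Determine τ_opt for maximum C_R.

2.92 min

For first-order series the maximum of C_R occurs at τ_opt = ln(k₂/k₁)/(k₂−k₁).
= ln(0.233/0.481)/(0.233−0.481) = ln(0.4844)/-0.2480 = -0.7248/-0.2480 = 2.92 min.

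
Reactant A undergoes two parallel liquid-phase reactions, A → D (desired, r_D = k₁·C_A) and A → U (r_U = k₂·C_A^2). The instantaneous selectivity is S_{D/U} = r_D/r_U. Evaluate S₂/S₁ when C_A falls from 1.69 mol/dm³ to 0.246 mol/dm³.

S_{D/U} = (k₁/k₂)·C_A⁻¹, so S₂/S₁ = (C_{A,2}/C_{A,1})⁻¹.
= 1.69/0.246 = 6.87.

6.87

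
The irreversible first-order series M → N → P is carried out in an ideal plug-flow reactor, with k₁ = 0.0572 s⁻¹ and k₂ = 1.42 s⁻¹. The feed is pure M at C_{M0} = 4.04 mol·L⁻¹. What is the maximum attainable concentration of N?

0.142 mol·L⁻¹

For a first-order series the maximum intermediate yield is C_{N,max}/C_{M0} = (k₁/k₂)^[k₂/(k₂−k₁)].
= (0.0572/1.42)^(1.42/(1.42−0.0572)) = (0.04028)^(1.042) = 0.03520.
C_{N,max} = 0.03520×4.04 = 0.142 mol·L⁻¹.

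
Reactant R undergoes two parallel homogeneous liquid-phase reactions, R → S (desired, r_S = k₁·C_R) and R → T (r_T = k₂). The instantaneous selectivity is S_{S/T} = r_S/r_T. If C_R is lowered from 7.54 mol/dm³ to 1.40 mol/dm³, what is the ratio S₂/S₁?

0.186

S_{S/T} = (k₁/k₂)·C_R, so S₂/S₁ = (C_{R,2}/C_{R,1}).
= 1.40/7.54 = 0.186.
Selectivity toward S falls as C_R falls — high-concentration operation is favoured.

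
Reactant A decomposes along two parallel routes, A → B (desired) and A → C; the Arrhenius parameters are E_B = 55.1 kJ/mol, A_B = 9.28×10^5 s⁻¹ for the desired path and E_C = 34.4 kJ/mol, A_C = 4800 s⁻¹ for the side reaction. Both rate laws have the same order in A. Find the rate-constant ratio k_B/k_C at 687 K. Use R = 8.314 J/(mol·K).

5.16

k_B/k_C = (A_B/A_C)·exp[−(E_B−E_C)/(RT)] = (A_B/A_C)·exp[(E_C−E_B)/(RT)].
(E_C−E_B)/(RT) = (34.4−55.1)×10³/(8.314×687) = -20700/5712 = -3.624.
k_B/k_C = (9.28×10^5/4800)·exp(-3.624) = 193.3 × 0.02667 = 5.16.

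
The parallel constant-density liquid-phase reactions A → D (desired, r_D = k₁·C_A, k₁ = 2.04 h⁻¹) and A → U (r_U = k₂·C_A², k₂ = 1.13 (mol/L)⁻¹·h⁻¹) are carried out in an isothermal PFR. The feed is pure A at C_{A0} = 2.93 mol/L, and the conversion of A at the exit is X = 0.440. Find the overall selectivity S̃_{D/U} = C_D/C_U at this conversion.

0.802

C_A = C_{A0}(1−X) = 1.641 mol/L.
Along a PFR/batch, dC_D/dC_A = −r_D/(r_D+r_U) = −k₁/(k₁+k₂·C_A).
Integrating from C_{A0} to C_A: C_D = (2.04/1.13)·ln[(2.04+1.13·2.93)/(2.04+1.13·1.64)] = 1.805·ln(5.351/3.894) = 0.5737 mol/L.
C_U = (C_{A0}−C_A)−C_D = 0.7155 mol/L; S̃_{D/U} = 0.5737/0.7155 = 0.802.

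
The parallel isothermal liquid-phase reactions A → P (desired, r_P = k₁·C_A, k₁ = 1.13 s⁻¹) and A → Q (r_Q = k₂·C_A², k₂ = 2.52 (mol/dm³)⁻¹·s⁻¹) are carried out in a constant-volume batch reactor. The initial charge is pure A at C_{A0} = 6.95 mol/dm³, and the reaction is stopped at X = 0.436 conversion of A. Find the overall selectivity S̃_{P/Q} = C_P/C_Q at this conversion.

0.0846

C_A = C_{A0}(1−X) = 3.920 mol/dm³.
Along a PFR/batch, dC_P/dC_A = −r_P/(r_P+r_Q) = −k₁/(k₁+k₂·C_A).
Integrating from C_{A0} to C_A: C_P = (1.13/2.52)·ln[(1.13+2.52·6.95)/(1.13+2.52·3.92)] = 0.4484·ln(18.64/11.01) = 0.2363 mol/dm³.
C_Q = (C_{A0}−C_A)−C_P = 2.794 mol/dm³; S̃_{P/Q} = 0.2363/2.794 = 0.0846.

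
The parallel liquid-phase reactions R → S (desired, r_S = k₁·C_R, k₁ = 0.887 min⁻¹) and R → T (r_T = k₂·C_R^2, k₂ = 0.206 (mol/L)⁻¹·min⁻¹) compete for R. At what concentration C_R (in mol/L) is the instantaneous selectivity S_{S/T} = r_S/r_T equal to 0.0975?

S_{S/T} = (k₁/k₂)·C_R⁻¹ ⇒ C_R = (S·k₂/k₁)^(-1).
= (0.0975×0.206/0.887)^(-1) = (0.02264)^(-1) = 44.2 mol/L.

44.2 mol/L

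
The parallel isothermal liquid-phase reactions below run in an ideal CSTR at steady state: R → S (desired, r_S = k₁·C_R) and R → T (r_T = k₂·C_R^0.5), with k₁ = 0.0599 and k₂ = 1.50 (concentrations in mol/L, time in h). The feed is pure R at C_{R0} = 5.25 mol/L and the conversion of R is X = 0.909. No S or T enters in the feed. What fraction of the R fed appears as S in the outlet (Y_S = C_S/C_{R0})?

0.0244

Exit C_R = C_{R0}(1−X) = 5.25×0.0910 = 0.4777 mol/L.
A CSTR operates uniformly at the exit composition, giving r_S = 0.02862 and r_T = 1.037 (each k·C_R^n at C_R = 0.4777).
Fraction of consumed R going to S: r_S/(r_S+r_T) = 0.02686.
C_S = 0.02686·C_{R0}·X = 0.02686×5.25×0.909 = 0.128 mol/L; Y_S = C_S/C_{R0} = 0.0244.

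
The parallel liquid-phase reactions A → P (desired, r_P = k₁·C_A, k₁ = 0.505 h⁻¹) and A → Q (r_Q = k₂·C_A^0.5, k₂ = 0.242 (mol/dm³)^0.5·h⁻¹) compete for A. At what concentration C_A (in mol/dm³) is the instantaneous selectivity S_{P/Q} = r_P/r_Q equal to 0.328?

0.0247 mol/dm³

S_{P/Q} = (k₁/k₂)·C_A^0.5 ⇒ C_A = (S·k₂/k₁)^(2).
= (0.328×0.242/0.505)^(2) = (0.1572)^(2) = 0.0247 mol/dm³.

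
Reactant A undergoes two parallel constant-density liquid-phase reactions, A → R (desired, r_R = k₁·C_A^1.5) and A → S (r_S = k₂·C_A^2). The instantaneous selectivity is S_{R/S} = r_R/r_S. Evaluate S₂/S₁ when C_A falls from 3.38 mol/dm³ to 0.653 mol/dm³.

S_{R/S} = (k₁/k₂)·C_A^-0.5, so S₂/S₁ = (C_{A,2}/C_{A,1})^-0.5.
= (0.653/3.38)^(-0.5) = (0.1932)^(-0.5) = 2.28.
Selectivity toward R rises as C_A falls — low-concentration operation is favoured.

2.28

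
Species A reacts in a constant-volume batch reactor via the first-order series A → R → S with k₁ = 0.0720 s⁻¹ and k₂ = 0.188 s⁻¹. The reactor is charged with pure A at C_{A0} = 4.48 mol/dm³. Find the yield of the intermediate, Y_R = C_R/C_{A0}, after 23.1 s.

For first-order series with pure A initially, C_R(t) = k₁C_{A0}/(k₂−k₁)·(e^(−k₁t) − e^(−k₂t)).
e^(−k₁t) = e^(−0.0720×23.1) = e^(−1.663) = 0.1895; e^(−k₂t) = e^(−4.343) = 0.01300.
C_R = 0.0720×4.48/(0.188−0.0720) × (0.1895−0.01300) = 2.781×0.1765 = 0.4909 mol/dm³.
Y_R = C_R/C_{A0} = 0.4909/4.48 = 0.110.

0.110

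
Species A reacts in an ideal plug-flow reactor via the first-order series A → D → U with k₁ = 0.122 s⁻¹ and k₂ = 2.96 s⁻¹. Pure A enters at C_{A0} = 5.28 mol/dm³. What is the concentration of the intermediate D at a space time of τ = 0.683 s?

0.179 mol/dm³

For first-order series with pure A initially, C_D(τ) = k₁C_{A0}/(k₂−k₁)·(e^(−k₁τ) − e^(−k₂τ)).
e^(−k₁τ) = e^(−0.122×0.683) = e^(−0.08333) = 0.9201; e^(−k₂τ) = e^(−2.022) = 0.1324.
C_D = 0.122×5.28/(2.96−0.122) × (0.9201−0.1324) = 0.2270×0.7876 = 0.1788 mol/dm³.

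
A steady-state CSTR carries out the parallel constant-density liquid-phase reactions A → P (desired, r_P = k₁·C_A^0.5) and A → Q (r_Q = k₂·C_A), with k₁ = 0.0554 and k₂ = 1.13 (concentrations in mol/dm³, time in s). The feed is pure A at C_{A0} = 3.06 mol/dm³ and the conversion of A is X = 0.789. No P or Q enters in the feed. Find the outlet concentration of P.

Exit C_A = C_{A0}(1−X) = 3.06×0.211 = 0.6457 mol/dm³.
In a CSTR the entire volume is at exit conditions, so r_P = 0.0554×0.6457^0.5 = 0.04452 and r_Q = 1.13×0.6457 = 0.7296.
Fraction of consumed A going to P: r_P/(r_P+r_Q) = 0.05751.
C_P = 0.05751·C_{A0}·X = 0.05751×3.06×0.789 = 0.139 mol/dm³.

0.139 mol/dm³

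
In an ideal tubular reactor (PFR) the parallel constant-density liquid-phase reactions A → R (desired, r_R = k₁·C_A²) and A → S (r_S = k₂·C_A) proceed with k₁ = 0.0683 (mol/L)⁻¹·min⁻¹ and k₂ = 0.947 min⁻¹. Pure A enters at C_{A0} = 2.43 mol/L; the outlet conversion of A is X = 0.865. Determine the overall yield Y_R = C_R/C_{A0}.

C_A = C_{A0}(1−X) = 0.3281 mol/L.
Along a PFR/batch, dC_S/dC_A = −r_S/(r_R+r_S) = −k₂/(k₂+k₁·C_A).
Integrating from C_{A0} to C_A: C_S = (0.947/0.0683)·ln[(0.947+0.0683·2.43)/(0.947+0.0683·0.328)] = 13.87·ln(1.113/0.9694) = 1.915 mol/L.
Then C_R = (C_{A0}−C_A) − C_S = 2.102 − 1.915 = 0.1871 mol/L.
Y_R = C_R/C_{A0} = 0.1871/2.43 = 0.0770.

0.0770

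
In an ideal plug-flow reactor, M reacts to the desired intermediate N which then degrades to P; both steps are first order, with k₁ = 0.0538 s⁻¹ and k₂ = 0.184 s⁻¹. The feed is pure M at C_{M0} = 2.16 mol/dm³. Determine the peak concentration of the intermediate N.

0.380 mol/dm³

At the optimum, C_{N,max}/C_{M0} = (k₁/k₂)^[k₂/(k₂−k₁)].
= (0.0538/0.184)^(0.184/(0.184−0.0538)) = (0.2924)^(1.413) = 0.1759.
C_{N,max} = 0.1759×2.16 = 0.380 mol/dm³.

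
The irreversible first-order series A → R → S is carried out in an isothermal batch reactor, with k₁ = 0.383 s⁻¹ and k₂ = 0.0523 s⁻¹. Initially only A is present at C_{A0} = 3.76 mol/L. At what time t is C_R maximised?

Setting dC_R/dt = 0 gives t_opt = ln(k₂/k₁)/(k₂−k₁).
= ln(0.0523/0.383)/(0.0523−0.383) = ln(0.1366)/-0.3307 = -1.991/-0.3307 = 6.02 s.

6.02 s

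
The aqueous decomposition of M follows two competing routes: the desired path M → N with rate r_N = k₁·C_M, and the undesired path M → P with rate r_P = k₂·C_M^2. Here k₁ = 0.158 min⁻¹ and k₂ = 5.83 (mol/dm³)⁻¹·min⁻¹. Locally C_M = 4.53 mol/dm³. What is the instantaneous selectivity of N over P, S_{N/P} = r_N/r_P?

0.00598

S_{N/P} = r_N/r_P = (k₁·C_M)/(k₂·C_M^2) = (k₁/k₂)·C_M⁻¹.
= (0.158×4.530) / (5.83×4.530^2) = 0.7157/119.6 = 0.00598.
The undesired path is higher order in M, so low C_M (CSTR or dilute feed) favours N.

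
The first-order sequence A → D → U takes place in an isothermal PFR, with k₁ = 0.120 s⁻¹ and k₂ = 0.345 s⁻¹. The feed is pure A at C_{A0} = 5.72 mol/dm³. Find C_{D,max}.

Evaluating C_D at τ_opt = ln(k₂/k₁)/(k₂−k₁) gives C_{D,max}/C_{A0} = (k₁/k₂)^[k₂/(k₂−k₁)].
= (0.120/0.345)^(0.345/(0.345−0.120)) = (0.3478)^(1.533) = 0.1980.
C_{D,max} = 0.1980×5.72 = 1.13 mol/dm³.

1.13 mol/dm³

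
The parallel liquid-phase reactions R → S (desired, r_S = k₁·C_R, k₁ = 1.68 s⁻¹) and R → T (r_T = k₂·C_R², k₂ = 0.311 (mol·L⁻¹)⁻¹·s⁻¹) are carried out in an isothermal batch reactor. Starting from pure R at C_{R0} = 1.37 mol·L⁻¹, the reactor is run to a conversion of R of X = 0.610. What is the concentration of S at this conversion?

0.711 mol·L⁻¹

C_R = C_{R0}(1−X) = 0.5343 mol·L⁻¹.
Along a PFR/batch, dC_S/dC_R = −r_S/(r_S+r_T) = −k₁/(k₁+k₂·C_R).
Integrating from C_{R0} to C_R: C_S = (1.68/0.311)·ln[(1.68+0.311·1.37)/(1.68+0.311·0.534)] = 5.402·ln(2.106/1.846) = 0.7115 mol·L⁻¹.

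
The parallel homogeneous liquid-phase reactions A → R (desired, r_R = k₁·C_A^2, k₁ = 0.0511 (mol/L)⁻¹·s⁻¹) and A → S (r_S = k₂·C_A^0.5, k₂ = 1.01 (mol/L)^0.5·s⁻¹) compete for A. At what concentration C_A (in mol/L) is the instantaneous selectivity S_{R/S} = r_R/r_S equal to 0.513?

S_{R/S} = (k₁/k₂)·C_A^1.5 ⇒ C_A = (S·k₂/k₁)^(1/1.5).
= (0.513×1.01/0.0511)^(0.6667) = (10.14)^(0.6667) = 4.68 mol/L.

4.68 mol/L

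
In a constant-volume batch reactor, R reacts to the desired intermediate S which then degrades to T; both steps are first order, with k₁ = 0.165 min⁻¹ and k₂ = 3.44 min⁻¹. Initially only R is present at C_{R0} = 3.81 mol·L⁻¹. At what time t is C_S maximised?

The intermediate peaks when r₁ = r₂, i.e. k₁e^(−k₁t) = k₂e^(−k₂t), giving t_opt = ln(k₂/k₁)/(k₂−k₁).
= ln(3.44/0.165)/(3.44−0.165) = ln(20.85)/3.275 = 3.037/3.275 = 0.927 min.

0.927 min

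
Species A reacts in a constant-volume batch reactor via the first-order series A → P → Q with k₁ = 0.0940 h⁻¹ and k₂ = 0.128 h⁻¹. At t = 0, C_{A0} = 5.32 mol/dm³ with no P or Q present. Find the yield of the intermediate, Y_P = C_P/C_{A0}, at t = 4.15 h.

The intermediate concentration in a first-order A→B→C sequence is C_P = k₁C_{A0}(e^(−k₁t) − e^(−k₂t))/(k₂−k₁).
e^(−k₁t) = e^(−0.0940×4.15) = e^(−0.3901) = 0.6770; e^(−k₂t) = e^(−0.5312) = 0.5879.
C_P = 0.0940×5.32/(0.128−0.0940) × (0.6770−0.5879) = 14.71×0.08909 = 1.310 mol/dm³.
Y_P = C_P/C_{A0} = 1.310/5.32 = 0.246.

0.246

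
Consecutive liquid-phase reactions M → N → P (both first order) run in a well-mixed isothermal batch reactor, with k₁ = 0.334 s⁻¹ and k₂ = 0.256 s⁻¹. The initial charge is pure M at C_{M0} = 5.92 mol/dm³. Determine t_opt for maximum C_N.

3.41 s

Setting dC_N/dt = 0 gives t_opt = ln(k₂/k₁)/(k₂−k₁).
= ln(0.256/0.334)/(0.256−0.334) = ln(0.7665)/-0.07800 = -0.2660/-0.07800 = 3.41 s.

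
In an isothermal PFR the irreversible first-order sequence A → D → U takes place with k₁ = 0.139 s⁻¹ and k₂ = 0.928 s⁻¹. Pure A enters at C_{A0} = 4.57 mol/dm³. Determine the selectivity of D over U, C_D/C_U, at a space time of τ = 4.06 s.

The intermediate concentration in a first-order A→B→C sequence is C_D = k₁C_{A0}(e^(−k₁τ) − e^(−k₂τ))/(k₂−k₁).
e^(−k₁τ) = e^(−0.139×4.06) = e^(−0.5643) = 0.5687; e^(−k₂τ) = e^(−3.768) = 0.02311.
C_D = 0.139×4.57/(0.928−0.139) × (0.5687−0.02311) = 0.8051×0.5456 = 0.4393 mol/dm³.
C_A = C_{A0}e^(−k₁τ) = 2.599 mol/dm³, so C_U = C_{A0}−C_A−C_D = 1.532 mol/dm³; C_D/C_U = 0.287.

0.287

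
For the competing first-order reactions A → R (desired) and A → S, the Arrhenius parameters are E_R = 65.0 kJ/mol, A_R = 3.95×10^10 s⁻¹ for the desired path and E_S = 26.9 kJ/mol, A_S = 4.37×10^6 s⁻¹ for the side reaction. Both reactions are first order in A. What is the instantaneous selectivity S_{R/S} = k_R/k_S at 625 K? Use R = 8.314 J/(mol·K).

5.91

Since both paths have the same order in A, the concentration cancels and S_{R/S} = k_R/k_S = (A_R/A_S)·exp[(E_S−E_R)/(RT)].
(E_S−E_R)/(RT) = (26.9−65.0)×10³/(8.314×625) = -38100/5196 = -7.332.
k_R/k_S = (3.95×10^10/4.37×10^6)·exp(-7.332) = 9039 × 6.541×10^-4 = 5.91.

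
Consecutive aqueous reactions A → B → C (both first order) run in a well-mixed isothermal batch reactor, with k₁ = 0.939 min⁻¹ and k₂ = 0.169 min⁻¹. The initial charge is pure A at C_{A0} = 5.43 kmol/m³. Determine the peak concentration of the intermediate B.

3.73 kmol/m³

At the optimum, C_{B,max}/C_{A0} = (k₁/k₂)^[k₂/(k₂−k₁)].
= (0.939/0.169)^(0.169/(0.169−0.939)) = (5.556)^(-0.2195) = 0.6863.
C_{B,max} = 0.6863×5.43 = 3.73 kmol/m³.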